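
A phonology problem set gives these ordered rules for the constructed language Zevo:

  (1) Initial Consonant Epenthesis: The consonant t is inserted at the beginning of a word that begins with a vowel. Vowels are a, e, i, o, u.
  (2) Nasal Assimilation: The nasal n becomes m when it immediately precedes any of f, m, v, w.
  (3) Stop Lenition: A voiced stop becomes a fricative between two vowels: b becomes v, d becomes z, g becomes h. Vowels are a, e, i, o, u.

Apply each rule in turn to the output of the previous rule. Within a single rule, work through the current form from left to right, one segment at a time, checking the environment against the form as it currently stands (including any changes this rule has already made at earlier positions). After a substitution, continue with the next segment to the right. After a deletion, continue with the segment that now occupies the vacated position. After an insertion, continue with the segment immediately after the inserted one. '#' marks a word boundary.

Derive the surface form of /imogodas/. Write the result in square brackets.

[timohozas]

(1) Initial Consonant Epenthesis: [imogodas] → [timogodas]
(2) Nasal Assimilation: no change — [timogodas]
(3) Stop Lenition: [timogodas] → [timohozas]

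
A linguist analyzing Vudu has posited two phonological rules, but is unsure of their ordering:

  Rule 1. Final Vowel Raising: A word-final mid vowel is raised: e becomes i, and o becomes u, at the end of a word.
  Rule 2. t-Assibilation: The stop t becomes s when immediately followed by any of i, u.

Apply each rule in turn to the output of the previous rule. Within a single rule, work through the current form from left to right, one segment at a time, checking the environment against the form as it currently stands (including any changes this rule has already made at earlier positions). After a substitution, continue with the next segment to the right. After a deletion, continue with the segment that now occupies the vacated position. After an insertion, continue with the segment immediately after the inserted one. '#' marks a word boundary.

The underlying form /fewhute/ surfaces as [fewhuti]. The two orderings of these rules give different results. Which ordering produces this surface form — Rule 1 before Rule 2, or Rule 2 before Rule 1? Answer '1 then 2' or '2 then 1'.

Order 1 then 2:
  1 Final Vowel Raising: [fewhute] → [fewhuti]
  2 t-Assibilation: [fewhuti] → [fewhusi]
  result: [fewhusi]
Order 2 then 1:
  2 t-Assibilation: no change — [fewhute]
  1 Final Vowel Raising: [fewhute] → [fewhuti]
  result: [fewhuti]

2 then 1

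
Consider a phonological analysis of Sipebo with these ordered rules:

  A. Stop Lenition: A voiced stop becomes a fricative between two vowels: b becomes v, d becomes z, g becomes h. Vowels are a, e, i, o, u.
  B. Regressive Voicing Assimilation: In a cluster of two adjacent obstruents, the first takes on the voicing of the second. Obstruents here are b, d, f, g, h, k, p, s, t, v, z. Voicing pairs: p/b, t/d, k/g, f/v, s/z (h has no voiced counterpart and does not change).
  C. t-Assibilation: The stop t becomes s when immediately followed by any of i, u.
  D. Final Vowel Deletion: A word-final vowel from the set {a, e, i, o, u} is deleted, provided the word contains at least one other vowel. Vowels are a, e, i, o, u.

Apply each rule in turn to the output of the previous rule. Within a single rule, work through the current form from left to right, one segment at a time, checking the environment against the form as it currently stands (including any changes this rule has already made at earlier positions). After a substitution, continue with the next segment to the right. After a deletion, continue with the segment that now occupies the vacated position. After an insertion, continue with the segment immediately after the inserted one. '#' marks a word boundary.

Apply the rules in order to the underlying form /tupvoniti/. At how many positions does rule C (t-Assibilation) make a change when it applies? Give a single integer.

2

A Stop Lenition: no change — [tupvoniti]
B Regressive Voicing Assimilation: [tupvoniti] → [tubvoniti]
C t-Assibilation: [tubvoniti] → [subvonisi]
D Final Vowel Deletion: [subvonisi] → [subvonis]
Rule C changed 2 position(s).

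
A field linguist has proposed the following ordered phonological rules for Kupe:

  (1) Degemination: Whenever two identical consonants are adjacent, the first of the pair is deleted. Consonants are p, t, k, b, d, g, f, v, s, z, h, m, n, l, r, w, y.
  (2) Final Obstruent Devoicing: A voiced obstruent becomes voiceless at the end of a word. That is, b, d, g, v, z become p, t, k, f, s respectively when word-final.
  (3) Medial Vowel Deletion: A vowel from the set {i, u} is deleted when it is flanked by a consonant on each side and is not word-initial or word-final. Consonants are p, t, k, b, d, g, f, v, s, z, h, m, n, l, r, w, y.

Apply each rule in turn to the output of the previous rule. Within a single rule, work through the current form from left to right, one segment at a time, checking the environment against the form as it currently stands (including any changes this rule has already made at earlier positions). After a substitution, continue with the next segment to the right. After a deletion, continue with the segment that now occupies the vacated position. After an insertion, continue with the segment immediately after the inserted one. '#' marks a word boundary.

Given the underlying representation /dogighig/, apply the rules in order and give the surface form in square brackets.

[dogghk]

(1) Degemination: no change — [dogighig]
(2) Final Obstruent Devoicing: [dogighig] → [dogighik]
(3) Medial Vowel Deletion: [dogighik] → [dogghk]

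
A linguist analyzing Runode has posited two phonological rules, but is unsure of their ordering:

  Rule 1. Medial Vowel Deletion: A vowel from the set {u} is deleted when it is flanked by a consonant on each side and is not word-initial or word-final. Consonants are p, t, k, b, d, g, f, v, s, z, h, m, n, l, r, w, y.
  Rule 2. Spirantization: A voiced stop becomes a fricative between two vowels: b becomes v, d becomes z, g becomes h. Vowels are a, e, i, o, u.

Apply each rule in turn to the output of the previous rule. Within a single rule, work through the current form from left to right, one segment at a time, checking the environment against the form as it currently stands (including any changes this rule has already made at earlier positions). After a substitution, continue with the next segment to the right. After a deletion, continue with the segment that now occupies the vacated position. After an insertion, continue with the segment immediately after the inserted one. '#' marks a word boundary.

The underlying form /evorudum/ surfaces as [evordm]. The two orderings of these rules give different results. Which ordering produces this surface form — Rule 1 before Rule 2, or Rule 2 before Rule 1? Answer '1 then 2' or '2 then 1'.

1 then 2

Order 1 then 2:
  1 Medial Vowel Deletion: [evorudum] → [evordm]
  2 Spirantization: no change — [evordm]
  result: [evordm]
Order 2 then 1:
  2 Spirantization: [evorudum] → [evoruzum]
  1 Medial Vowel Deletion: [evoruzum] → [evorzm]
  result: [evorzm]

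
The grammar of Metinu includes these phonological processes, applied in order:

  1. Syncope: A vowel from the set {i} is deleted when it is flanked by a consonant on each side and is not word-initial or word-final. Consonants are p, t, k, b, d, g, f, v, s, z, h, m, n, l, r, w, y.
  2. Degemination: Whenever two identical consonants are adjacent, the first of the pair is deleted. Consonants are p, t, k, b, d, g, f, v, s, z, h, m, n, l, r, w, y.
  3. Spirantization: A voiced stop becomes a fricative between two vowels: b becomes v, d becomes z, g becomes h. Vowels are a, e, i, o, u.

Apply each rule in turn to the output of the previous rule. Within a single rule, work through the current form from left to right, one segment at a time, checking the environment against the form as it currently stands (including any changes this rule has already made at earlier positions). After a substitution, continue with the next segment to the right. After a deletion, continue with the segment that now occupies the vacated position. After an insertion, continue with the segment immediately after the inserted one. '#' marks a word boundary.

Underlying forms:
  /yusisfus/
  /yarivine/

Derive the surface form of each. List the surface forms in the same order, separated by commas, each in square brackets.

[yusfus], [yarvne]

/yusisfus/:
  1 Syncope: [yusisfus] → [yussfus]
  2 Degemination: [yussfus] → [yusfus]
  3 Spirantization: no change — [yusfus]
/yarivine/:
  1 Syncope: [yarivine] → [yarvne]
  2 Degemination: no change — [yarvne]
  3 Spirantization: no change — [yarvne]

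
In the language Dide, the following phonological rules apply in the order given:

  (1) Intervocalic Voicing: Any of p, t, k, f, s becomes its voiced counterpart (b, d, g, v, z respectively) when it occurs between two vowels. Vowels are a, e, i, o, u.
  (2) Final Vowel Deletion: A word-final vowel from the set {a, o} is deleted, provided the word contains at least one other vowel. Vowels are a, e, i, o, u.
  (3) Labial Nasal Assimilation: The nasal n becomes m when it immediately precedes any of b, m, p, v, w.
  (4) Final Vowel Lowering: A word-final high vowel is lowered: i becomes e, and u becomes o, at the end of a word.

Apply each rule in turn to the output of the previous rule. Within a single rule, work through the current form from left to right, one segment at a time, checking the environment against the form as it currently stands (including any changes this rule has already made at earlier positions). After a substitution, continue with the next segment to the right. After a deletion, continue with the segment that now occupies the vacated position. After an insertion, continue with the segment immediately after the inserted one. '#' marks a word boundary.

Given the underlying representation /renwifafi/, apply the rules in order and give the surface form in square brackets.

[remwivave]

(1) Intervocalic Voicing: [renwifafi] → [renwivavi]
(2) Final Vowel Deletion: no change — [renwivavi]
(3) Labial Nasal Assimilation: [renwivavi] → [remwivavi]
(4) Final Vowel Lowering: [remwivavi] → [remwivave]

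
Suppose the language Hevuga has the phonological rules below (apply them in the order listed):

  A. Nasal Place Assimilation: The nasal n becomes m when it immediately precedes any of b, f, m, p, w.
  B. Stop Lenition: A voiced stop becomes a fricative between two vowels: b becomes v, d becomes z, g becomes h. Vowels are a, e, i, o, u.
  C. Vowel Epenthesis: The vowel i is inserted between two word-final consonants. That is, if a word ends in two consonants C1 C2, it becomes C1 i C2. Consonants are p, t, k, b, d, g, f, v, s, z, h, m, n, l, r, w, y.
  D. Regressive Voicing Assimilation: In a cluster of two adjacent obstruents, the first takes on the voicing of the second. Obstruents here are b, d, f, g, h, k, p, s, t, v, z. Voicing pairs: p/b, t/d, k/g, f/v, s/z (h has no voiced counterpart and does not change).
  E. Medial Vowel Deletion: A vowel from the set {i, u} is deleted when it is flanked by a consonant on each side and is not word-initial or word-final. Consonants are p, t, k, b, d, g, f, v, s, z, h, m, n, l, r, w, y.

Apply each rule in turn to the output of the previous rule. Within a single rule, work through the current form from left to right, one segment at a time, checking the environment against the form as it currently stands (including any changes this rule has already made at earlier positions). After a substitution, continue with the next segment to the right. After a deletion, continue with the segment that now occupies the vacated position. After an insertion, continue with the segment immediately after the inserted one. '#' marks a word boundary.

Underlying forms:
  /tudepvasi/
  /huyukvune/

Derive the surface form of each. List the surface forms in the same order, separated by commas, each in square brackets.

[tzebvasi], [hygvne]

/tudepvasi/:
  A Nasal Place Assimilation: no change — [tudepvasi]
  B Stop Lenition: [tudepvasi] → [tuzepvasi]
  C Vowel Epenthesis: no change — [tuzepvasi]
  D Regressive Voicing Assimilation: [tuzepvasi] → [tuzebvasi]
  E Medial Vowel Deletion: [tuzebvasi] → [tzebvasi]
/huyukvune/:
  A Nasal Place Assimilation: no change — [huyukvune]
  B Stop Lenition: no change — [huyukvune]
  C Vowel Epenthesis: no change — [huyukvune]
  D Regressive Voicing Assimilation: [huyukvune] → [huyugvune]
  E Medial Vowel Deletion: [huyugvune] → [hygvne]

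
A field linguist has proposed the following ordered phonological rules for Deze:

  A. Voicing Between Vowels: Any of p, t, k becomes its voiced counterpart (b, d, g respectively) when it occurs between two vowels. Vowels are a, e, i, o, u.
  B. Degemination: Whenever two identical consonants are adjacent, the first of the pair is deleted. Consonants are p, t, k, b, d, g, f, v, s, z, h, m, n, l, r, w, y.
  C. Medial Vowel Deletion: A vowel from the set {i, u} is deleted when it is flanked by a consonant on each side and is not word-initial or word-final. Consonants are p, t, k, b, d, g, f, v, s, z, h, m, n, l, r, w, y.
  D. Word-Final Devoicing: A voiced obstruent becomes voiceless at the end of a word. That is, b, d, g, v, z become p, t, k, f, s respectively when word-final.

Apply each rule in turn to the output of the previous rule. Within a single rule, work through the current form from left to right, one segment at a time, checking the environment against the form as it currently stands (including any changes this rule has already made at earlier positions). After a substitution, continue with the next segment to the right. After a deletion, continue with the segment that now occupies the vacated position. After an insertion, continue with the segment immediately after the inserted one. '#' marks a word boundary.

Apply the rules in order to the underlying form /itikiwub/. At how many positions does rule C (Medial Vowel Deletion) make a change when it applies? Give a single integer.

3

A Voicing Between Vowels: [itikiwub] → [idigiwub]
B Degemination: no change — [idigiwub]
C Medial Vowel Deletion: [idigiwub] → [idgwb]
D Word-Final Devoicing: [idgwb] → [idgwp]
Rule C changed 3 position(s).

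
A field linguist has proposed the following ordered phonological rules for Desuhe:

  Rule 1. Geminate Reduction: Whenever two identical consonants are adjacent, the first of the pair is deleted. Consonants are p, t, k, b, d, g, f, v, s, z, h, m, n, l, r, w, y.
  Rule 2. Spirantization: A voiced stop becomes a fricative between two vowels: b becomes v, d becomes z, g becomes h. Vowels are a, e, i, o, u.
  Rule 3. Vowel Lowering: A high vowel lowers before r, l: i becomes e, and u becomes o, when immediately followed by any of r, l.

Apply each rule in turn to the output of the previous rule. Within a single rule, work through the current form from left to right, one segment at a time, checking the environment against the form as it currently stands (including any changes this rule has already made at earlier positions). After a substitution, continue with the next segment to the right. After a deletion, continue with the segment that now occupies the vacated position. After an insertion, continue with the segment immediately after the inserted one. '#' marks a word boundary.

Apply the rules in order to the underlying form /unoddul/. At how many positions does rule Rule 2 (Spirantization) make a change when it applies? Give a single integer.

Rule 1 Geminate Reduction: [unoddul] → [unodul]
Rule 2 Spirantization: [unodul] → [unozul]
Rule 3 Vowel Lowering: [unozul] → [unozol]
Rule Rule 2 changed 1 position(s).

1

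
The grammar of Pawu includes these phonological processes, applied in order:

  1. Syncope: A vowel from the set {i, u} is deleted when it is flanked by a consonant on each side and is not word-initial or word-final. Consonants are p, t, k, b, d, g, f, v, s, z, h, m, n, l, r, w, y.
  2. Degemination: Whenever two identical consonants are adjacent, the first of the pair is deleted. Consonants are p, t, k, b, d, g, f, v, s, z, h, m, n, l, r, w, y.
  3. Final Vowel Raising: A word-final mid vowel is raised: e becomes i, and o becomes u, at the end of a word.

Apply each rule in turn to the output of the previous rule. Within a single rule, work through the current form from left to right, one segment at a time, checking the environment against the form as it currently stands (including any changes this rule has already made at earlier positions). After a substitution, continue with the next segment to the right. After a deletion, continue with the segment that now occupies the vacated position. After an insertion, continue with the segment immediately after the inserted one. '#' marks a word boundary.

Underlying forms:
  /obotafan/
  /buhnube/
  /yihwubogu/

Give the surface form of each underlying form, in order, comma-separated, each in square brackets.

/obotafan/:
  1 Syncope: no change — [obotafan]
  2 Degemination: no change — [obotafan]
  3 Final Vowel Raising: no change — [obotafan]
/buhnube/:
  1 Syncope: [buhnube] → [bhnbe]
  2 Degemination: no change — [bhnbe]
  3 Final Vowel Raising: [bhnbe] → [bhnbi]
/yihwubogu/:
  1 Syncope: [yihwubogu] → [yhwbogu]
  2 Degemination: no change — [yhwbogu]
  3 Final Vowel Raising: no change — [yhwbogu]

[obotafan], [bhnbi], [yhwbogu]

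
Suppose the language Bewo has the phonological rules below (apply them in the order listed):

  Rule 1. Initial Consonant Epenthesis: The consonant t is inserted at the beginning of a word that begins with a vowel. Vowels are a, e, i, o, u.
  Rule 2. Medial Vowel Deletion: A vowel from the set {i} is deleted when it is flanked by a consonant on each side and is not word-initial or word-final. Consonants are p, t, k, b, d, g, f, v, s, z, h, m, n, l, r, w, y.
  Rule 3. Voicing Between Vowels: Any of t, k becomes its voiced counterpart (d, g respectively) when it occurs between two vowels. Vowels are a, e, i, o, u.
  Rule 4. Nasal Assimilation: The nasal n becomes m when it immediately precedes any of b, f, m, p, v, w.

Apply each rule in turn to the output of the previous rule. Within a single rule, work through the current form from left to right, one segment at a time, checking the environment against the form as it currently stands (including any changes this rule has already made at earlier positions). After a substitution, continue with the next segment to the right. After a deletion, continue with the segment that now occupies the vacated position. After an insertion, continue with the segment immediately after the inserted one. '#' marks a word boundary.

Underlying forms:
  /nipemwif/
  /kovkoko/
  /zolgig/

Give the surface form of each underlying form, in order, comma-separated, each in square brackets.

[mpemwf], [kovkogo], [zolgg]

/nipemwif/:
  Rule 1 Initial Consonant Epenthesis: no change — [nipemwif]
  Rule 2 Medial Vowel Deletion: [nipemwif] → [npemwf]
  Rule 3 Voicing Between Vowels: no change — [npemwf]
  Rule 4 Nasal Assimilation: [npemwf] → [mpemwf]
/kovkoko/:
  Rule 1 Initial Consonant Epenthesis: no change — [kovkoko]
  Rule 2 Medial Vowel Deletion: no change — [kovkoko]
  Rule 3 Voicing Between Vowels: [kovkoko] → [kovkogo]
  Rule 4 Nasal Assimilation: no change — [kovkogo]
/zolgig/:
  Rule 1 Initial Consonant Epenthesis: no change — [zolgig]
  Rule 2 Medial Vowel Deletion: [zolgig] → [zolgg]
  Rule 3 Voicing Between Vowels: no change — [zolgg]
  Rule 4 Nasal Assimilation: no change — [zolgg]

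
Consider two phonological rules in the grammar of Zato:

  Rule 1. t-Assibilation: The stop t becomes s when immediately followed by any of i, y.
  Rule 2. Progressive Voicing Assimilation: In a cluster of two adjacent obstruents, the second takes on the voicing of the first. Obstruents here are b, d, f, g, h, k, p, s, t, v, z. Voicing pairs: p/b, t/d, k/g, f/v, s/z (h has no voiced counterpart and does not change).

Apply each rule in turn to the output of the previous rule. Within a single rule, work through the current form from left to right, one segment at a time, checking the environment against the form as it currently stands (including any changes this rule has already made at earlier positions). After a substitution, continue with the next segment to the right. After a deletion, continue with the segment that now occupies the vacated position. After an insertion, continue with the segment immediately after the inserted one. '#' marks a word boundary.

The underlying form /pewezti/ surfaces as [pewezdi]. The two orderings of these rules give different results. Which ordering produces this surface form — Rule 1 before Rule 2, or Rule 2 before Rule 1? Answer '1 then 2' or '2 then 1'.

Order 1 then 2:
  1 t-Assibilation: [pewezti] → [pewezsi]
  2 Progressive Voicing Assimilation: [pewezsi] → [pewezzi]
  result: [pewezzi]
Order 2 then 1:
  2 Progressive Voicing Assimilation: [pewezti] → [pewezdi]
  1 t-Assibilation: no change — [pewezdi]
  result: [pewezdi]

2 then 1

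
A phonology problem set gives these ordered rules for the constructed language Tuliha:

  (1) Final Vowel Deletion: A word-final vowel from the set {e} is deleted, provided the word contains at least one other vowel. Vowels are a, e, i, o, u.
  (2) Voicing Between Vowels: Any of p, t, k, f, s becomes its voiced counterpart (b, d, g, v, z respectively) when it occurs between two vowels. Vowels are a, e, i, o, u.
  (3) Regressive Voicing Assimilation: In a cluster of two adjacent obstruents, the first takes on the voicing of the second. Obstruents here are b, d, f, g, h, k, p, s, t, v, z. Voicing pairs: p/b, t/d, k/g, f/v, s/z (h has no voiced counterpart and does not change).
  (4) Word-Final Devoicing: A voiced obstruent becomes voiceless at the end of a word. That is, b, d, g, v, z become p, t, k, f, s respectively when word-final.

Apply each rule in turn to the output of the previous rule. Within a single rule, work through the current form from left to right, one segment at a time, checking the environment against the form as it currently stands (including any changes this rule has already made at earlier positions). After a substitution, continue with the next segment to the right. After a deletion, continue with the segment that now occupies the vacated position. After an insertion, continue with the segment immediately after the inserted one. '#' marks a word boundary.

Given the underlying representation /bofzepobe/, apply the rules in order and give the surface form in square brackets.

[bovzebop]

(1) Final Vowel Deletion: [bofzepobe] → [bofzepob]
(2) Voicing Between Vowels: [bofzepob] → [bofzebob]
(3) Regressive Voicing Assimilation: [bofzebob] → [bovzebob]
(4) Word-Final Devoicing: [bovzebob] → [bovzebop]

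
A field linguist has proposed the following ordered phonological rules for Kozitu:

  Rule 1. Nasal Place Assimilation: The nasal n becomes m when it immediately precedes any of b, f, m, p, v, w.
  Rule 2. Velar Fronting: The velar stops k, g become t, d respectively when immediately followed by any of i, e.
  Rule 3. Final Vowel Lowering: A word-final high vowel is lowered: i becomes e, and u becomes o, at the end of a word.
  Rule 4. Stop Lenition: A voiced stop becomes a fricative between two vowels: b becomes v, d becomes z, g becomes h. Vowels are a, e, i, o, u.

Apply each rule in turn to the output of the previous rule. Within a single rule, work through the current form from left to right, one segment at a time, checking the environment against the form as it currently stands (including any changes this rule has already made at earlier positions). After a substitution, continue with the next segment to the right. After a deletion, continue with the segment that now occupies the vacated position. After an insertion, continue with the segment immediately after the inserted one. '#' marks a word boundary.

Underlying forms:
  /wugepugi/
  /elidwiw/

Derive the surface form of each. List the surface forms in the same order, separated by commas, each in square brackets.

/wugepugi/:
  Rule 1 Nasal Place Assimilation: no change — [wugepugi]
  Rule 2 Velar Fronting: [wugepugi] → [wudepudi]
  Rule 3 Final Vowel Lowering: [wudepudi] → [wudepude]
  Rule 4 Stop Lenition: [wudepude] → [wuzepuze]
/elidwiw/:
  Rule 1 Nasal Place Assimilation: no change — [elidwiw]
  Rule 2 Velar Fronting: no change — [elidwiw]
  Rule 3 Final Vowel Lowering: no change — [elidwiw]
  Rule 4 Stop Lenition: no change — [elidwiw]

[wuzepuze], [elidwiw]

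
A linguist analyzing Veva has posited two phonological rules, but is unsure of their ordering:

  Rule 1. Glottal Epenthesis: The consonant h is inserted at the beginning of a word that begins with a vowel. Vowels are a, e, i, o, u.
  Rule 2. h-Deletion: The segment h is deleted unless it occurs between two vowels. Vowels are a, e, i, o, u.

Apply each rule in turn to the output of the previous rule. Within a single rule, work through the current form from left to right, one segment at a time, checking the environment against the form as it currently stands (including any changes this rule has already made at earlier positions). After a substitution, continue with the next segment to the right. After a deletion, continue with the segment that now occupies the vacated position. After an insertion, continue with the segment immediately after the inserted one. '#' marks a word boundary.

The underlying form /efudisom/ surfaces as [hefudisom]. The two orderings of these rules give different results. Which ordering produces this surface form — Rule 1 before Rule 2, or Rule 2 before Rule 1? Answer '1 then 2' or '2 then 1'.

2 then 1

Order 1 then 2:
  1 Glottal Epenthesis: [efudisom] → [hefudisom]
  2 h-Deletion: [hefudisom] → [efudisom]
  result: [efudisom]
Order 2 then 1:
  2 h-Deletion: no change — [efudisom]
  1 Glottal Epenthesis: [efudisom] → [hefudisom]
  result: [hefudisom]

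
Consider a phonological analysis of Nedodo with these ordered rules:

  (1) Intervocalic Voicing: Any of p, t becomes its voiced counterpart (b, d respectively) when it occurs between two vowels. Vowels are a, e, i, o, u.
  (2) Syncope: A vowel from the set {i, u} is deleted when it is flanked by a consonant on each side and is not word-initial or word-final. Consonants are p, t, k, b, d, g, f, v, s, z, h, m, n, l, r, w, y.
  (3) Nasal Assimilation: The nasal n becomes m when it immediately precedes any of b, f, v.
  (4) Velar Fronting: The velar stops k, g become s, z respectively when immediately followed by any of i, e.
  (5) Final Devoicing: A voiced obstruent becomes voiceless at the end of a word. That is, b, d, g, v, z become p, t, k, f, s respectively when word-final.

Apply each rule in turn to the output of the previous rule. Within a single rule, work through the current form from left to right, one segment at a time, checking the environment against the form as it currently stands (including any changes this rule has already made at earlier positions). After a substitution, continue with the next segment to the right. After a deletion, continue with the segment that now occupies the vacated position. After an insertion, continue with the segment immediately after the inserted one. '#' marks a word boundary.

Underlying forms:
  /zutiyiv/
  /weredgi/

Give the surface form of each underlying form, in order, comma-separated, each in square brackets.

[zdyf], [weredzi]

/zutiyiv/:
  (1) Intervocalic Voicing: [zutiyiv] → [zudiyiv]
  (2) Syncope: [zudiyiv] → [zdyv]
  (3) Nasal Assimilation: no change — [zdyv]
  (4) Velar Fronting: no change — [zdyv]
  (5) Final Devoicing: [zdyv] → [zdyf]
/weredgi/:
  (1) Intervocalic Voicing: no change — [weredgi]
  (2) Syncope: no change — [weredgi]
  (3) Nasal Assimilation: no change — [weredgi]
  (4) Velar Fronting: [weredgi] → [weredzi]
  (5) Final Devoicing: no change — [weredzi]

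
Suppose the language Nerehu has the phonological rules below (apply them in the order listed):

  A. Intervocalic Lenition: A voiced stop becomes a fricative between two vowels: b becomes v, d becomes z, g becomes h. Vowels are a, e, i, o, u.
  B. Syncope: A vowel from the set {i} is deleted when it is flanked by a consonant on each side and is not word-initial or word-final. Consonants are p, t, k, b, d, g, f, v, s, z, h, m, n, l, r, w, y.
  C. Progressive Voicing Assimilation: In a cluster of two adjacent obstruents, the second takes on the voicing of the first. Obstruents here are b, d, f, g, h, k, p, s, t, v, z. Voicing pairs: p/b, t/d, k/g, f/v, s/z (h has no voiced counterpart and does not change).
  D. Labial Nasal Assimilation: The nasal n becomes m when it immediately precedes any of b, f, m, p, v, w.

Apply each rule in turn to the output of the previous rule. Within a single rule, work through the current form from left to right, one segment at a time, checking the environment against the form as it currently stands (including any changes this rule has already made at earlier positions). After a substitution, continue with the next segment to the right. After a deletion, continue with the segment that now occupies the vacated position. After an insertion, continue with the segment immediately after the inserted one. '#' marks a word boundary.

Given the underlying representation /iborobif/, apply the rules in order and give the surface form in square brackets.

A Intervocalic Lenition: [iborobif] → [ivorovif]
B Syncope: [ivorovif] → [ivorovf]
C Progressive Voicing Assimilation: [ivorovf] → [ivorovv]
D Labial Nasal Assimilation: no change — [ivorovv]

[ivorovv]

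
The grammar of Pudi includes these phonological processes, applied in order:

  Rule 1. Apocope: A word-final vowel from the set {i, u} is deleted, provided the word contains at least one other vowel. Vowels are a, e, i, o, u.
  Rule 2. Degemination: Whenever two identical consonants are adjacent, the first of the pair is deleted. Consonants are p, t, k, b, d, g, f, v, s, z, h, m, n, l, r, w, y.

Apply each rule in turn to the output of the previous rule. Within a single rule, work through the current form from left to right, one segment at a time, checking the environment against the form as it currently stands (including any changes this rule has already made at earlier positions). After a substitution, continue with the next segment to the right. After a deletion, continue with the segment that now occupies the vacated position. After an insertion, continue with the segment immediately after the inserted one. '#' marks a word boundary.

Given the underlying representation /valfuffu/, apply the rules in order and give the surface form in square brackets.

[valfuf]

Rule 1 Apocope: [valfuffu] → [valfuff]
Rule 2 Degemination: [valfuff] → [valfuf]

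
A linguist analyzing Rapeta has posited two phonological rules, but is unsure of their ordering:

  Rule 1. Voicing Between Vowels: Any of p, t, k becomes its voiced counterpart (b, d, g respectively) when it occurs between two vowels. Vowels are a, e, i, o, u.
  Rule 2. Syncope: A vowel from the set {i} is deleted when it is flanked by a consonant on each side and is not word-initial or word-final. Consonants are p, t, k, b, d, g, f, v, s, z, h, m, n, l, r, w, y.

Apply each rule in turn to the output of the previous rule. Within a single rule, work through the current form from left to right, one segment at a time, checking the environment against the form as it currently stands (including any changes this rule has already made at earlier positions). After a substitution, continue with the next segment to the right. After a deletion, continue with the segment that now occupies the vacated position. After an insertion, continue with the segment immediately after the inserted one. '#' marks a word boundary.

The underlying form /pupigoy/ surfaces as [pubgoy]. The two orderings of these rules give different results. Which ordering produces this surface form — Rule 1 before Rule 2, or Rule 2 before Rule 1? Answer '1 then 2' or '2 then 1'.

1 then 2

Order 1 then 2:
  1 Voicing Between Vowels: [pupigoy] → [pubigoy]
  2 Syncope: [pubigoy] → [pubgoy]
  result: [pubgoy]
Order 2 then 1:
  2 Syncope: [pupigoy] → [pupgoy]
  1 Voicing Between Vowels: no change — [pupgoy]
  result: [pupgoy]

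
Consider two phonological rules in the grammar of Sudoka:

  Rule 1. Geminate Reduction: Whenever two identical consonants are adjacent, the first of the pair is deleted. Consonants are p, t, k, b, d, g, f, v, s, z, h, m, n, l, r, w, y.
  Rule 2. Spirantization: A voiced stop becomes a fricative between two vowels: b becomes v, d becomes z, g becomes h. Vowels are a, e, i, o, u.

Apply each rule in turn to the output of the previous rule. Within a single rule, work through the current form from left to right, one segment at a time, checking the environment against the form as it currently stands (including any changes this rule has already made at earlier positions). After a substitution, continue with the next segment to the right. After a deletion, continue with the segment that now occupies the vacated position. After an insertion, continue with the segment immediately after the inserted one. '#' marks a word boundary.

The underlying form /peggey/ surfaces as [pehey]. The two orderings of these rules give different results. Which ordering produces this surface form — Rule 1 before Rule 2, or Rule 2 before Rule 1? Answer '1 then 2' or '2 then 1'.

Order 1 then 2:
  1 Geminate Reduction: [peggey] → [pegey]
  2 Spirantization: [pegey] → [pehey]
  result: [pehey]
Order 2 then 1:
  2 Spirantization: no change — [peggey]
  1 Geminate Reduction: [peggey] → [pegey]
  result: [pegey]

1 then 2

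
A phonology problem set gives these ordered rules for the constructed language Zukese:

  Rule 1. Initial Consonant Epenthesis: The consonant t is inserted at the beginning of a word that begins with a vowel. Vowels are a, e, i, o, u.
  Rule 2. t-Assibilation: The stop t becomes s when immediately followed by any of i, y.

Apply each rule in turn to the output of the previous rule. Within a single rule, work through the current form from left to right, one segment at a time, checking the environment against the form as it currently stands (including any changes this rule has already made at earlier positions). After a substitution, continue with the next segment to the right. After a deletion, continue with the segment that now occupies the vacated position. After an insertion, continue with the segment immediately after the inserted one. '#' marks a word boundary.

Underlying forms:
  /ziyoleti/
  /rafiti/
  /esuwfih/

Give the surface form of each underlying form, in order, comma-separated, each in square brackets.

/ziyoleti/:
  Rule 1 Initial Consonant Epenthesis: no change — [ziyoleti]
  Rule 2 t-Assibilation: [ziyoleti] → [ziyolesi]
/rafiti/:
  Rule 1 Initial Consonant Epenthesis: no change — [rafiti]
  Rule 2 t-Assibilation: [rafiti] → [rafisi]
/esuwfih/:
  Rule 1 Initial Consonant Epenthesis: [esuwfih] → [tesuwfih]
  Rule 2 t-Assibilation: no change — [tesuwfih]

[ziyolesi], [rafisi], [tesuwfih]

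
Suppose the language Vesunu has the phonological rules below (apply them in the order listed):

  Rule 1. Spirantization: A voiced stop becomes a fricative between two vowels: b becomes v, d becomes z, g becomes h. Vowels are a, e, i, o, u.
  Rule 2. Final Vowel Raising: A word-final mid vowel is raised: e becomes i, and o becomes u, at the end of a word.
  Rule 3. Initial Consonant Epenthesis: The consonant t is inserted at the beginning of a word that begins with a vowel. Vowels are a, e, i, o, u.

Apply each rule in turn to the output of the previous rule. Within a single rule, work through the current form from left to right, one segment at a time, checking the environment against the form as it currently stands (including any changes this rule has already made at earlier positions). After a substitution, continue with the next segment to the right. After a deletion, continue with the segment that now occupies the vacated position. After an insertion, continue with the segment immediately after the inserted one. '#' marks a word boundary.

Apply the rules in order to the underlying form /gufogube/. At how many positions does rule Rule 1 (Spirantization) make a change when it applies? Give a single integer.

2

Rule 1 Spirantization: [gufogube] → [gufohuve]
Rule 2 Final Vowel Raising: [gufohuve] → [gufohuvi]
Rule 3 Initial Consonant Epenthesis: no change — [gufohuvi]
Rule Rule 1 changed 2 position(s).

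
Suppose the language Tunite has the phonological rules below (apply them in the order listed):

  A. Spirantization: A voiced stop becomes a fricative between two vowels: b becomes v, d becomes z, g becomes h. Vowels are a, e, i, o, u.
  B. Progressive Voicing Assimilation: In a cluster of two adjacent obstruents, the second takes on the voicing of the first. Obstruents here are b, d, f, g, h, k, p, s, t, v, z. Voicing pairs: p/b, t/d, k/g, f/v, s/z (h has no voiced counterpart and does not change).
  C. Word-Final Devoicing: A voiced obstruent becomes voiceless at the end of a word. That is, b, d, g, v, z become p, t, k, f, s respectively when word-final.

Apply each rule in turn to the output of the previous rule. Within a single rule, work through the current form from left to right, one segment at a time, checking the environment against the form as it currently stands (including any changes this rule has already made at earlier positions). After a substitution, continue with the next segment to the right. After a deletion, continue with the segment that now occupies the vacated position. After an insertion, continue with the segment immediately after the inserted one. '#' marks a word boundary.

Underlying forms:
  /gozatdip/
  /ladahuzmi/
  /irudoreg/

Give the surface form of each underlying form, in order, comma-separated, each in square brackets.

/gozatdip/:
  A Spirantization: no change — [gozatdip]
  B Progressive Voicing Assimilation: [gozatdip] → [gozattip]
  C Word-Final Devoicing: no change — [gozattip]
/ladahuzmi/:
  A Spirantization: [ladahuzmi] → [lazahuzmi]
  B Progressive Voicing Assimilation: no change — [lazahuzmi]
  C Word-Final Devoicing: no change — [lazahuzmi]
/irudoreg/:
  A Spirantization: [irudoreg] → [iruzoreg]
  B Progressive Voicing Assimilation: no change — [iruzoreg]
  C Word-Final Devoicing: [iruzoreg] → [iruzorek]

[gozattip], [lazahuzmi], [iruzorek]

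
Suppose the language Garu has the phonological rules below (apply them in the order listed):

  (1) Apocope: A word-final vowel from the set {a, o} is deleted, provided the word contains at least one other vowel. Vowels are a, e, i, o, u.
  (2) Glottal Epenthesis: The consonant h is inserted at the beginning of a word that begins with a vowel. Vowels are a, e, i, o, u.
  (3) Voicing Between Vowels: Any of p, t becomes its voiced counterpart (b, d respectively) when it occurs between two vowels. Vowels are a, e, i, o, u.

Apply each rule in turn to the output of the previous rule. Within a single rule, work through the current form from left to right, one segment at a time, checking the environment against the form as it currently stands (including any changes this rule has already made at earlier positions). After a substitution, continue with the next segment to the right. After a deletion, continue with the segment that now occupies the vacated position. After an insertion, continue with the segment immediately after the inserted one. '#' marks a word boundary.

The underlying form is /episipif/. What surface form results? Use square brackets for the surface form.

[hebisibif]

(1) Apocope: no change — [episipif]
(2) Glottal Epenthesis: [episipif] → [hepisipif]
(3) Voicing Between Vowels: [hepisipif] → [hebisibif]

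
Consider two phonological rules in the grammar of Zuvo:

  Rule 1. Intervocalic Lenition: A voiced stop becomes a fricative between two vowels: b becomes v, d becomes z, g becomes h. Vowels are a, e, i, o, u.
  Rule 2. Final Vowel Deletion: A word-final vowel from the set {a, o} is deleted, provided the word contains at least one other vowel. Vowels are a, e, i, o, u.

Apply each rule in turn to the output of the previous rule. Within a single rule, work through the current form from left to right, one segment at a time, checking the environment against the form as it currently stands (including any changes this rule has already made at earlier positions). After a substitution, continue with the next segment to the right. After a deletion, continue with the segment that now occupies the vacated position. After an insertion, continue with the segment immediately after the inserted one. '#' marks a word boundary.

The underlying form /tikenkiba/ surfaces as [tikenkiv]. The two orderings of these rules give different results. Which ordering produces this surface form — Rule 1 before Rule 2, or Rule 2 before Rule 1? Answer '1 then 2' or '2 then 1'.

Order 1 then 2:
  1 Intervocalic Lenition: [tikenkiba] → [tikenkiva]
  2 Final Vowel Deletion: [tikenkiva] → [tikenkiv]
  result: [tikenkiv]
Order 2 then 1:
  2 Final Vowel Deletion: [tikenkiba] → [tikenkib]
  1 Intervocalic Lenition: no change — [tikenkib]
  result: [tikenkib]

1 then 2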